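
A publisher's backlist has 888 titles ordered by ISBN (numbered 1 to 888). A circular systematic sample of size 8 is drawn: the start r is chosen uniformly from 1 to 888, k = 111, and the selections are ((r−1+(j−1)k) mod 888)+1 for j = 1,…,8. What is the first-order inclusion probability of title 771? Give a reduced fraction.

For each position j, as r ranges over 1…888 the j-th selection hits every title exactly once, so title 771 is selected for exactly 8 of the 888 starts.
Inclusion probability = 8/888 = 1/111.

1/111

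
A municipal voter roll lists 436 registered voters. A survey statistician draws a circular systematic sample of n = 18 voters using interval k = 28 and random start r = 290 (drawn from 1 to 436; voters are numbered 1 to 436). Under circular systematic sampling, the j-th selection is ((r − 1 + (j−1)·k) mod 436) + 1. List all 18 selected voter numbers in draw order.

290, 318, 346, 374, 402, 430, 22, 50, 78, 106, 134, 162, 190, 218, 246, 274, 302, 330

Selection 1: 290
Selection 2: 290 + 28 = 318
Selection 3: 318 + 28 = 346
Selection 4: 346 + 28 = 374
Selection 5: 374 + 28 = 402
Selection 6: 402 + 28 = 430
Selection 7: 430 + 28 = 458 → 458 − 436 = 22
Selection 8: 22 + 28 = 50
Selection 9: 50 + 28 = 78
Selection 10: 78 + 28 = 106
Selection 11: 106 + 28 = 134
Selection 12: 134 + 28 = 162
Selection 13: 162 + 28 = 190
Selection 14: 190 + 28 = 218
Selection 15: 218 + 28 = 246
Selection 16: 246 + 28 = 274
Selection 17: 274 + 28 = 302
Selection 18: 302 + 28 = 330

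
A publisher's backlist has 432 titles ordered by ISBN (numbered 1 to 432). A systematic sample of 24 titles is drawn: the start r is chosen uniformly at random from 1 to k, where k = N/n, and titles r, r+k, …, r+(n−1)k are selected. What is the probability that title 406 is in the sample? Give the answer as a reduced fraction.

1/18

k = 432/24 = 18.
Title 406 is selected iff r ≡ 406 (mod 18); exactly one such r in {1,…,18}.
Inclusion probability = 1/18.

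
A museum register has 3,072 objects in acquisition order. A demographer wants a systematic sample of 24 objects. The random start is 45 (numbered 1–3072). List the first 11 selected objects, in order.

k = N/n = 3072/24 = 128
object 1: 45
object 2: 45 + 128 = 173
object 3: 173 + 128 = 301
object 4: 301 + 128 = 429
object 5: 429 + 128 = 557
object 6: 557 + 128 = 685
object 7: 685 + 128 = 813
object 8: 813 + 128 = 941
object 9: 941 + 128 = 1069
object 10: 1069 + 128 = 1197
object 11: 1197 + 128 = 1325

45, 173, 301, 429, 557, 685, 813, 941, 1069, 1197, 1325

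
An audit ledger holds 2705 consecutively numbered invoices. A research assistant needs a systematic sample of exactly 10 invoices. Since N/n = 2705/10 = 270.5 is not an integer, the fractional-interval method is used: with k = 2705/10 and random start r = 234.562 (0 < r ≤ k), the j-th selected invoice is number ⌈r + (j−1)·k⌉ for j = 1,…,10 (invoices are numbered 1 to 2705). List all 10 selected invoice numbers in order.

j=1: r + 0k = 234.562 → ⌈·⌉ = 235
j=2: r + 1k = 505.062 → ⌈·⌉ = 506
j=3: r + 2k = 775.562 → ⌈·⌉ = 776
j=4: r + 3k = 1046.062 → ⌈·⌉ = 1047
j=5: r + 4k = 1316.562 → ⌈·⌉ = 1317
j=6: r + 5k = 1587.062 → ⌈·⌉ = 1588
j=7: r + 6k = 1857.562 → ⌈·⌉ = 1858
j=8: r + 7k = 2128.062 → ⌈·⌉ = 2129
j=9: r + 8k = 2398.562 → ⌈·⌉ = 2399
j=10: r + 9k = 2669.062 → ⌈·⌉ = 2670

235, 506, 776, 1047, 1317, 1588, 1858, 2129, 2399, 2670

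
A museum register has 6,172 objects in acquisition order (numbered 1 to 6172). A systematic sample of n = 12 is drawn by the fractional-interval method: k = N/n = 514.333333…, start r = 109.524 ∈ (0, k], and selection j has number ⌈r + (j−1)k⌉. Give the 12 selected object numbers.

j=1: r + 0k = 109.524 → ⌈·⌉ = 110
j=2: r + 1k = 623.857333… → ⌈·⌉ = 624
j=3: r + 2k = 1138.190666… → ⌈·⌉ = 1139
j=4: r + 3k = 1652.524 → ⌈·⌉ = 1653
j=5: r + 4k = 2166.857333… → ⌈·⌉ = 2167
j=6: r + 5k = 2681.190666… → ⌈·⌉ = 2682
j=7: r + 6k = 3195.524 → ⌈·⌉ = 3196
j=8: r + 7k = 3709.857333… → ⌈·⌉ = 3710
j=9: r + 8k = 4224.190666… → ⌈·⌉ = 4225
j=10: r + 9k = 4738.524 → ⌈·⌉ = 4739
j=11: r + 10k = 5252.857333… → ⌈·⌉ = 5253
j=12: r + 11k = 5767.190666… → ⌈·⌉ = 5768

110, 624, 1139, 1653, 2167, 2682, 3196, 3710, 4225, 4739, 5253, 5768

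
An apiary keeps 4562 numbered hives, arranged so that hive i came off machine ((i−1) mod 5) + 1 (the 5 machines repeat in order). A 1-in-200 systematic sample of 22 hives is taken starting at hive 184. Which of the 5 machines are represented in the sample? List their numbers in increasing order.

Consecutive selections differ by k = 200, so their machine numbers differ by 200 mod 5 = 0.
gcd(200, 5) = 5, so the sample visits 5/5 = 1 distinct residues mod 5.
Start 184 is machine 4; the machines hit are 4.

4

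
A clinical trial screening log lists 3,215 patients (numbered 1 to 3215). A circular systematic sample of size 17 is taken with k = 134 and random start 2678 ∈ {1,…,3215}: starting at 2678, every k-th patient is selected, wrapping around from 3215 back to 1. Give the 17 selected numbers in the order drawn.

Selection 1: 2678
Selection 2: 2678 + 134 = 2812
Selection 3: 2812 + 134 = 2946
Selection 4: 2946 + 134 = 3080
Selection 5: 3080 + 134 = 3214
Selection 6: 3214 + 134 = 3348 → 3348 − 3215 = 133
Selection 7: 133 + 134 = 267
Selection 8: 267 + 134 = 401
Selection 9: 401 + 134 = 535
Selection 10: 535 + 134 = 669
Selection 11: 669 + 134 = 803
Selection 12: 803 + 134 = 937
Selection 13: 937 + 134 = 1071
Selection 14: 1071 + 134 = 1205
Selection 15: 1205 + 134 = 1339
Selection 16: 1339 + 134 = 1473
Selection 17: 1473 + 134 = 1607

2678, 2812, 2946, 3080, 3214, 133, 267, 401, 535, 669, 803, 937, 1071, 1205, 1339, 1473, 1607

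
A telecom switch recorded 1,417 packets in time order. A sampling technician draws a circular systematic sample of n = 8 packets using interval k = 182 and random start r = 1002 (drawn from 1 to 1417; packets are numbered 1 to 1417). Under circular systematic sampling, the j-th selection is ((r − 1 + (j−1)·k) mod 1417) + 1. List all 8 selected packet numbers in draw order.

1002, 1184, 1366, 131, 313, 495, 677, 859

Selection 1: 1002
Selection 2: 1002 + 182 = 1184
Selection 3: 1184 + 182 = 1366
Selection 4: 1366 + 182 = 1548 → 1548 − 1417 = 131
Selection 5: 131 + 182 = 313
Selection 6: 313 + 182 = 495
Selection 7: 495 + 182 = 677
Selection 8: 677 + 182 = 859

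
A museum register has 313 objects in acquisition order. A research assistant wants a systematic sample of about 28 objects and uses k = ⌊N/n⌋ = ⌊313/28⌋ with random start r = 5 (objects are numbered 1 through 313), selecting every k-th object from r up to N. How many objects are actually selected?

29

k = ⌊313/28⌋ = 11
Achieved size = ⌊(313 − 5)/11⌋ + 1 = ⌊308/11⌋ + 1 = 28 + 1 = 29
(last selection: 5 + 28×11 = 313 ≤ 313; next would be 324 > 313)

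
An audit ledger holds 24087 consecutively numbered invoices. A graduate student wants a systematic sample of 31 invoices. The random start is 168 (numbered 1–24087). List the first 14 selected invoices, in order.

k = N/n = 24087/31 = 777
invoice 1: 168
invoice 2: 168 + 777 = 945
invoice 3: 945 + 777 = 1722
invoice 4: 1722 + 777 = 2499
invoice 5: 2499 + 777 = 3276
invoice 6: 3276 + 777 = 4053
invoice 7: 4053 + 777 = 4830
invoice 8: 4830 + 777 = 5607
invoice 9: 5607 + 777 = 6384
invoice 10: 6384 + 777 = 7161
invoice 11: 7161 + 777 = 7938
invoice 12: 7938 + 777 = 8715
invoice 13: 8715 + 777 = 9492
invoice 14: 9492 + 777 = 10269

168, 945, 1722, 2499, 3276, 4053, 4830, 5607, 6384, 7161, 7938, 8715, 9492, 10269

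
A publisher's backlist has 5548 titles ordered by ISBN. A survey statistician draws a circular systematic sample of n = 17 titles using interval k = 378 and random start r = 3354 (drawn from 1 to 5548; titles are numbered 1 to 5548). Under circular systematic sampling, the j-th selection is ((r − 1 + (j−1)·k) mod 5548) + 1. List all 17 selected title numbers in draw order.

3354, 3732, 4110, 4488, 4866, 5244, 74, 452, 830, 1208, 1586, 1964, 2342, 2720, 3098, 3476, 3854

Selection 1: 3354
Selection 2: 3354 + 378 = 3732
Selection 3: 3732 + 378 = 4110
Selection 4: 4110 + 378 = 4488
Selection 5: 4488 + 378 = 4866
Selection 6: 4866 + 378 = 5244
Selection 7: 5244 + 378 = 5622 → 5622 − 5548 = 74
Selection 8: 74 + 378 = 452
Selection 9: 452 + 378 = 830
Selection 10: 830 + 378 = 1208
Selection 11: 1208 + 378 = 1586
Selection 12: 1586 + 378 = 1964
Selection 13: 1964 + 378 = 2342
Selection 14: 2342 + 378 = 2720
Selection 15: 2720 + 378 = 3098
Selection 16: 3098 + 378 = 3476
Selection 17: 3476 + 378 = 3854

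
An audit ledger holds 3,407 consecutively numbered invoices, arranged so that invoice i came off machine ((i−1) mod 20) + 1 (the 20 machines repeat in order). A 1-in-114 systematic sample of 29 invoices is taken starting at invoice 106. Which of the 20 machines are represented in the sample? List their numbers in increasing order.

2, 4, 6, 8, 10, 12, 14, 16, 18, 20

Consecutive selections differ by k = 114, so their machine numbers differ by 114 mod 20 = 14.
gcd(114, 20) = 2, so the sample visits 20/2 = 10 distinct residues mod 20.
Start 106 is machine 6; the machines hit are 2, 4, 6, 8, 10, 12, 14, 16, 18, 20.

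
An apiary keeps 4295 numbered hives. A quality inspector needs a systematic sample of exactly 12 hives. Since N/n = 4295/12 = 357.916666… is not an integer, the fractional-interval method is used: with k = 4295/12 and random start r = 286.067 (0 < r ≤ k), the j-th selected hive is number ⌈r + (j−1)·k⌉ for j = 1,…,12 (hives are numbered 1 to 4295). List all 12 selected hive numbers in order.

287, 644, 1002, 1360, 1718, 2076, 2434, 2792, 3150, 3508, 3866, 4224

j=1: r + 0k = 286.067 → ⌈·⌉ = 287
j=2: r + 1k = 643.983666… → ⌈·⌉ = 644
j=3: r + 2k = 1001.900333… → ⌈·⌉ = 1002
j=4: r + 3k = 1359.817 → ⌈·⌉ = 1360
j=5: r + 4k = 1717.733666… → ⌈·⌉ = 1718
j=6: r + 5k = 2075.650333… → ⌈·⌉ = 2076
j=7: r + 6k = 2433.567 → ⌈·⌉ = 2434
j=8: r + 7k = 2791.483666… → ⌈·⌉ = 2792
j=9: r + 8k = 3149.400333… → ⌈·⌉ = 3150
j=10: r + 9k = 3507.317 → ⌈·⌉ = 3508
j=11: r + 10k = 3865.233666… → ⌈·⌉ = 3866
j=12: r + 11k = 4223.150333… → ⌈·⌉ = 4224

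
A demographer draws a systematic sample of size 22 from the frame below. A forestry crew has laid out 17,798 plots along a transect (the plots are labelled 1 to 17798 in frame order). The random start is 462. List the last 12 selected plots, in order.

k = N/n = 17798/22 = 809
11th selection = 462 + 10×809 = 8552
12th: 8552 + 809 = 9361
13th: 9361 + 809 = 10170
14th: 10170 + 809 = 10979
15th: 10979 + 809 = 11788
16th: 11788 + 809 = 12597
17th: 12597 + 809 = 13406
18th: 13406 + 809 = 14215
19th: 14215 + 809 = 15024
20th: 15024 + 809 = 15833
21st: 15833 + 809 = 16642
22nd: 16642 + 809 = 17451

8552, 9361, 10170, 10979, 11788, 12597, 13406, 14215, 15024, 15833, 16642, 17451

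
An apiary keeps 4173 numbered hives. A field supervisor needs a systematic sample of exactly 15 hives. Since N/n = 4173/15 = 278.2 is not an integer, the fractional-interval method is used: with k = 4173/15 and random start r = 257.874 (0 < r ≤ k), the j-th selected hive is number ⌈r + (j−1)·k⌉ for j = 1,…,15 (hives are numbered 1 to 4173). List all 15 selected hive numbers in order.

j=1: r + 0k = 257.874 → ⌈·⌉ = 258
j=2: r + 1k = 536.074 → ⌈·⌉ = 537
j=3: r + 2k = 814.274 → ⌈·⌉ = 815
j=4: r + 3k = 1092.474 → ⌈·⌉ = 1093
j=5: r + 4k = 1370.674 → ⌈·⌉ = 1371
j=6: r + 5k = 1648.874 → ⌈·⌉ = 1649
j=7: r + 6k = 1927.074 → ⌈·⌉ = 1928
j=8: r + 7k = 2205.274 → ⌈·⌉ = 2206
j=9: r + 8k = 2483.474 → ⌈·⌉ = 2484
j=10: r + 9k = 2761.674 → ⌈·⌉ = 2762
j=11: r + 10k = 3039.874 → ⌈·⌉ = 3040
j=12: r + 11k = 3318.074 → ⌈·⌉ = 3319
j=13: r + 12k = 3596.274 → ⌈·⌉ = 3597
j=14: r + 13k = 3874.474 → ⌈·⌉ = 3875
j=15: r + 14k = 4152.674 → ⌈·⌉ = 4153

258, 537, 815, 1093, 1371, 1649, 1928, 2206, 2484, 2762, 3040, 3319, 3597, 3875, 4153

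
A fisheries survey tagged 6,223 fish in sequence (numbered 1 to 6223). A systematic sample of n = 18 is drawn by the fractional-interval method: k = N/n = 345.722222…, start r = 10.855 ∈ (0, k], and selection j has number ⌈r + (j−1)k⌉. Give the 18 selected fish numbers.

11, 357, 703, 1049, 1394, 1740, 2086, 2431, 2777, 3123, 3469, 3814, 4160, 4506, 4851, 5197, 5543, 5889

j=1: r + 0k = 10.855 → ⌈·⌉ = 11
j=2: r + 1k = 356.577222… → ⌈·⌉ = 357
j=3: r + 2k = 702.299444… → ⌈·⌉ = 703
j=4: r + 3k = 1048.021666… → ⌈·⌉ = 1049
j=5: r + 4k = 1393.743888… → ⌈·⌉ = 1394
j=6: r + 5k = 1739.466111… → ⌈·⌉ = 1740
j=7: r + 6k = 2085.188333… → ⌈·⌉ = 2086
j=8: r + 7k = 2430.910555… → ⌈·⌉ = 2431
j=9: r + 8k = 2776.632777… → ⌈·⌉ = 2777
j=10: r + 9k = 3122.355 → ⌈·⌉ = 3123
j=11: r + 10k = 3468.077222… → ⌈·⌉ = 3469
j=12: r + 11k = 3813.799444… → ⌈·⌉ = 3814
j=13: r + 12k = 4159.521666… → ⌈·⌉ = 4160
j=14: r + 13k = 4505.243888… → ⌈·⌉ = 4506
j=15: r + 14k = 4850.966111… → ⌈·⌉ = 4851
j=16: r + 15k = 5196.688333… → ⌈·⌉ = 5197
j=17: r + 16k = 5542.410555… → ⌈·⌉ = 5543
j=18: r + 17k = 5888.132777… → ⌈·⌉ = 5889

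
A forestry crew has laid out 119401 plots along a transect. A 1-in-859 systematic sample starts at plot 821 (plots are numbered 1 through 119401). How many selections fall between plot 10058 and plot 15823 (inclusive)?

k = 859
First selection ≥ 10058: 821 + ⌈(10058−821)/859⌉·859 = 821 + 11×859 = 10270
Last selection ≤ 15823: 821 + ⌊(15823−821)/859⌋·859 = 821 + 17×859 = 15424
Count = 17 − 11 + 1 = 7

7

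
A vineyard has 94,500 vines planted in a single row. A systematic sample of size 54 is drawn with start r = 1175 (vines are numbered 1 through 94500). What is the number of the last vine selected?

k = 94500/54 = 1750
54th selection = r + (54−1)·k = 1175 + 53×1750 = 1175 + 92750 = 93925

93925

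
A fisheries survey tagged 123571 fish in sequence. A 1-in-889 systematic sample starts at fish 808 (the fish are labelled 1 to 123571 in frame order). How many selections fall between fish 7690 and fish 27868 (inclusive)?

k = 889
First selection ≥ 7690: 808 + ⌈(7690−808)/889⌉·889 = 808 + 8×889 = 7920
Last selection ≤ 27868: 808 + ⌊(27868−808)/889⌋·889 = 808 + 30×889 = 27478
Count = 30 − 8 + 1 = 23

23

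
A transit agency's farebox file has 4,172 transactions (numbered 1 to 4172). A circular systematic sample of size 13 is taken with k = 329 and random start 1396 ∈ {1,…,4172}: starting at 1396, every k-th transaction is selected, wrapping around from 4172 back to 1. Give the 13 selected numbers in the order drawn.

Selection 1: 1396
Selection 2: 1396 + 329 = 1725
Selection 3: 1725 + 329 = 2054
Selection 4: 2054 + 329 = 2383
Selection 5: 2383 + 329 = 2712
Selection 6: 2712 + 329 = 3041
Selection 7: 3041 + 329 = 3370
Selection 8: 3370 + 329 = 3699
Selection 9: 3699 + 329 = 4028
Selection 10: 4028 + 329 = 4357 → 4357 − 4172 = 185
Selection 11: 185 + 329 = 514
Selection 12: 514 + 329 = 843
Selection 13: 843 + 329 = 1172

1396, 1725, 2054, 2383, 2712, 3041, 3370, 3699, 4028, 185, 514, 843, 1172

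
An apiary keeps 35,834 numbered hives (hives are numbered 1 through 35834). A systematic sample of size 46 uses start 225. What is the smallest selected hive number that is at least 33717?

k = 35834/46 = 779
Steps past start: ⌈(33717 − 225)/779⌉ = ⌈33492/779⌉ = 43
Selected hive: 225 + 43×779 = 33722

33722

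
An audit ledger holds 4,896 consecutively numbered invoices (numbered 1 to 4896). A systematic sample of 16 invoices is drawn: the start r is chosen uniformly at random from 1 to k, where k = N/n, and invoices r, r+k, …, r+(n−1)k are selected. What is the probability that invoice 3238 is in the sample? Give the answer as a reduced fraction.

k = 4896/16 = 306.
Invoice 3238 is selected iff r ≡ 3238 (mod 306); exactly one such r in {1,…,306}.
Inclusion probability = 1/306.

1/306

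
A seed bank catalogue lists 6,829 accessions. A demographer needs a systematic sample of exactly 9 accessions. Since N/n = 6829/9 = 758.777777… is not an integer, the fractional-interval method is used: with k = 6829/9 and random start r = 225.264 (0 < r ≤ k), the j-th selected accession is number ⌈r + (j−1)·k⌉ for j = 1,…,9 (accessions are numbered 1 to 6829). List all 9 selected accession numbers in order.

j=1: r + 0k = 225.264 → ⌈·⌉ = 226
j=2: r + 1k = 984.041777… → ⌈·⌉ = 985
j=3: r + 2k = 1742.819555… → ⌈·⌉ = 1743
j=4: r + 3k = 2501.597333… → ⌈·⌉ = 2502
j=5: r + 4k = 3260.375111… → ⌈·⌉ = 3261
j=6: r + 5k = 4019.152888… → ⌈·⌉ = 4020
j=7: r + 6k = 4777.930666… → ⌈·⌉ = 4778
j=8: r + 7k = 5536.708444… → ⌈·⌉ = 5537
j=9: r + 8k = 6295.486222… → ⌈·⌉ = 6296

226, 985, 1743, 2502, 3261, 4020, 4778, 5537, 6296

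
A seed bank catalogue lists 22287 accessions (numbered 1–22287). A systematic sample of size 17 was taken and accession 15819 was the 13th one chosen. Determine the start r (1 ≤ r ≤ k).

k = 22287/17 = 1311
r = 15819 − (13−1)×1311 = 15819 − 15732 = 87

87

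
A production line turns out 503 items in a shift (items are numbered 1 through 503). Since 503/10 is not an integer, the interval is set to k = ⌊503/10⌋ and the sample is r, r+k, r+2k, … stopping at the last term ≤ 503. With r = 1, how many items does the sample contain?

11

k = ⌊503/10⌋ = 50
Achieved size = ⌊(503 − 1)/50⌋ + 1 = ⌊502/50⌋ + 1 = 10 + 1 = 11
(last selection: 1 + 10×50 = 501 ≤ 503; next would be 551 > 503)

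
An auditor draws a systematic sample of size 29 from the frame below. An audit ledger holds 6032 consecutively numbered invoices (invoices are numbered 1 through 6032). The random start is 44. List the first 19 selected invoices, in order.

44, 252, 460, 668, 876, 1084, 1292, 1500, 1708, 1916, 2124, 2332, 2540, 2748, 2956, 3164, 3372, 3580, 3788

k = N/n = 6032/29 = 208
invoice 1: 44
invoice 2: 44 + 208 = 252
invoice 3: 252 + 208 = 460
invoice 4: 460 + 208 = 668
invoice 5: 668 + 208 = 876
invoice 6: 876 + 208 = 1084
invoice 7: 1084 + 208 = 1292
invoice 8: 1292 + 208 = 1500
invoice 9: 1500 + 208 = 1708
invoice 10: 1708 + 208 = 1916
invoice 11: 1916 + 208 = 2124
invoice 12: 2124 + 208 = 2332
invoice 13: 2332 + 208 = 2540
invoice 14: 2540 + 208 = 2748
invoice 15: 2748 + 208 = 2956
invoice 16: 2956 + 208 = 3164
invoice 17: 3164 + 208 = 3372
invoice 18: 3372 + 208 = 3580
invoice 19: 3580 + 208 = 3788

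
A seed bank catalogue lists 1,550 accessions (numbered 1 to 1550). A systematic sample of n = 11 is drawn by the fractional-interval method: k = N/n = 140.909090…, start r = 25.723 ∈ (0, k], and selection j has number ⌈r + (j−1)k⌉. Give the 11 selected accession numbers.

26, 167, 308, 449, 590, 731, 872, 1013, 1153, 1294, 1435

j=1: r + 0k = 25.723 → ⌈·⌉ = 26
j=2: r + 1k = 166.632090… → ⌈·⌉ = 167
j=3: r + 2k = 307.541181… → ⌈·⌉ = 308
j=4: r + 3k = 448.450272… → ⌈·⌉ = 449
j=5: r + 4k = 589.359363… → ⌈·⌉ = 590
j=6: r + 5k = 730.268454… → ⌈·⌉ = 731
j=7: r + 6k = 871.177545… → ⌈·⌉ = 872
j=8: r + 7k = 1012.086636… → ⌈·⌉ = 1013
j=9: r + 8k = 1152.995727… → ⌈·⌉ = 1153
j=10: r + 9k = 1293.904818… → ⌈·⌉ = 1294
j=11: r + 10k = 1434.813909… → ⌈·⌉ = 1435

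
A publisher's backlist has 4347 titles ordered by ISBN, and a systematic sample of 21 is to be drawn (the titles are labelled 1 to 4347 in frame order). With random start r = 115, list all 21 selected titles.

k = N/n = 4347/21 = 207
title 1: 115
title 2: 115 + 207 = 322
title 3: 322 + 207 = 529
title 4: 529 + 207 = 736
title 5: 736 + 207 = 943
title 6: 943 + 207 = 1150
title 7: 1150 + 207 = 1357
title 8: 1357 + 207 = 1564
title 9: 1564 + 207 = 1771
title 10: 1771 + 207 = 1978
title 11: 1978 + 207 = 2185
title 12: 2185 + 207 = 2392
title 13: 2392 + 207 = 2599
title 14: 2599 + 207 = 2806
title 15: 2806 + 207 = 3013
title 16: 3013 + 207 = 3220
title 17: 3220 + 207 = 3427
title 18: 3427 + 207 = 3634
title 19: 3634 + 207 = 3841
title 20: 3841 + 207 = 4048
title 21: 4048 + 207 = 4255

115, 322, 529, 736, 943, 1150, 1357, 1564, 1771, 1978, 2185, 2392, 2599, 2806, 3013, 3220, 3427, 3634, 3841, 4048, 4255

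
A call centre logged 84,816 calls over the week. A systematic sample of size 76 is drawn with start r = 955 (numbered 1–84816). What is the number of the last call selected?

k = 84816/76 = 1116
76th selection = r + (76−1)·k = 955 + 75×1116 = 955 + 83700 = 84655

84655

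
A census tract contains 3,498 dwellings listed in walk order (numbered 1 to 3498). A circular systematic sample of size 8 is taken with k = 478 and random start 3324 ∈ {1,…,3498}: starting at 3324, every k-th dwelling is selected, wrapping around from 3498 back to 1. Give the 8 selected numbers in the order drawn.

3324, 304, 782, 1260, 1738, 2216, 2694, 3172

Selection 1: 3324
Selection 2: 3324 + 478 = 3802 → 3802 − 3498 = 304
Selection 3: 304 + 478 = 782
Selection 4: 782 + 478 = 1260
Selection 5: 1260 + 478 = 1738
Selection 6: 1738 + 478 = 2216
Selection 7: 2216 + 478 = 2694
Selection 8: 2694 + 478 = 3172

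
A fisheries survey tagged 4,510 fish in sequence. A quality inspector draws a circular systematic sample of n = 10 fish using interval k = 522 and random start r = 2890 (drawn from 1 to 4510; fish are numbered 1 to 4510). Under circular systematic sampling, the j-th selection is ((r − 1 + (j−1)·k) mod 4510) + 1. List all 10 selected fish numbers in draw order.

Selection 1: 2890
Selection 2: 2890 + 522 = 3412
Selection 3: 3412 + 522 = 3934
Selection 4: 3934 + 522 = 4456
Selection 5: 4456 + 522 = 4978 → 4978 − 4510 = 468
Selection 6: 468 + 522 = 990
Selection 7: 990 + 522 = 1512
Selection 8: 1512 + 522 = 2034
Selection 9: 2034 + 522 = 2556
Selection 10: 2556 + 522 = 3078

2890, 3412, 3934, 4456, 468, 990, 1512, 2034, 2556, 3078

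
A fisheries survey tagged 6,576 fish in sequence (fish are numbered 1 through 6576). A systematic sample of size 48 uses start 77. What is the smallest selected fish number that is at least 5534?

k = 6576/48 = 137
Steps past start: ⌈(5534 − 77)/137⌉ = ⌈5457/137⌉ = 40
Selected fish: 77 + 40×137 = 5557

5557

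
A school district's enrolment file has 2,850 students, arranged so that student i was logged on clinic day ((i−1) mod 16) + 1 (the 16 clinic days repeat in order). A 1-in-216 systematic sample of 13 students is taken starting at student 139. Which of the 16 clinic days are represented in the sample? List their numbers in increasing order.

3, 11

Consecutive selections differ by k = 216, so their clinic day numbers differ by 216 mod 16 = 8.
gcd(216, 16) = 8, so the sample visits 16/8 = 2 distinct residues mod 16.
Start 139 is clinic day 11; the clinic days hit are 3, 11.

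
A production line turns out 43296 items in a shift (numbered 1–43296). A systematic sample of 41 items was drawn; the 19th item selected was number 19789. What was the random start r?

k = 43296/41 = 1056
r = 19789 − (19−1)×1056 = 19789 − 19008 = 781

781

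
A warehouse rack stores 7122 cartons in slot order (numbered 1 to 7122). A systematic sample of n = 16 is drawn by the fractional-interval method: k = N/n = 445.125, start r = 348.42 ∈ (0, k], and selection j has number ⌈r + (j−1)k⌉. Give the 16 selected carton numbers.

j=1: r + 0k = 348.42 → ⌈·⌉ = 349
j=2: r + 1k = 793.545 → ⌈·⌉ = 794
j=3: r + 2k = 1238.67 → ⌈·⌉ = 1239
j=4: r + 3k = 1683.795 → ⌈·⌉ = 1684
j=5: r + 4k = 2128.92 → ⌈·⌉ = 2129
j=6: r + 5k = 2574.045 → ⌈·⌉ = 2575
j=7: r + 6k = 3019.17 → ⌈·⌉ = 3020
j=8: r + 7k = 3464.295 → ⌈·⌉ = 3465
j=9: r + 8k = 3909.42 → ⌈·⌉ = 3910
j=10: r + 9k = 4354.545 → ⌈·⌉ = 4355
j=11: r + 10k = 4799.67 → ⌈·⌉ = 4800
j=12: r + 11k = 5244.795 → ⌈·⌉ = 5245
j=13: r + 12k = 5689.92 → ⌈·⌉ = 5690
j=14: r + 13k = 6135.045 → ⌈·⌉ = 6136
j=15: r + 14k = 6580.17 → ⌈·⌉ = 6581
j=16: r + 15k = 7025.295 → ⌈·⌉ = 7026

349, 794, 1239, 1684, 2129, 2575, 3020, 3465, 3910, 4355, 4800, 5245, 5690, 6136, 6581, 7026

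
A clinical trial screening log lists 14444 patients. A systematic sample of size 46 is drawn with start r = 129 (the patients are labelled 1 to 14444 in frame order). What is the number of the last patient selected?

k = 14444/46 = 314
46th selection = r + (46−1)·k = 129 + 45×314 = 129 + 14130 = 14259

14259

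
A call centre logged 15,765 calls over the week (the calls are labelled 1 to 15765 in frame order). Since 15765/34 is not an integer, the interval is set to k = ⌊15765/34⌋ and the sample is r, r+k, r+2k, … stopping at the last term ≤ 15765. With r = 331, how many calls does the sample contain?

k = ⌊15765/34⌋ = 463
Achieved size = ⌊(15765 − 331)/463⌋ + 1 = ⌊15434/463⌋ + 1 = 33 + 1 = 34
(last selection: 331 + 33×463 = 15610 ≤ 15765; next would be 16073 > 15765)

34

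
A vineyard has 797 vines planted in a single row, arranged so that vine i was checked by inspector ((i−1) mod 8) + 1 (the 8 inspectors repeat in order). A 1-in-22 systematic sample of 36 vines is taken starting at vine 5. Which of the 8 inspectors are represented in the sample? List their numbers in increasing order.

1, 3, 5, 7

Consecutive selections differ by k = 22, so their inspector numbers differ by 22 mod 8 = 6.
gcd(22, 8) = 2, so the sample visits 8/2 = 4 distinct residues mod 8.
Start 5 is inspector 5; the inspectors hit are 1, 3, 5, 7.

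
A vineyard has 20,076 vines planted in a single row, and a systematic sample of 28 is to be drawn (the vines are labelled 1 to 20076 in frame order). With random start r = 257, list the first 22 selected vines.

257, 974, 1691, 2408, 3125, 3842, 4559, 5276, 5993, 6710, 7427, 8144, 8861, 9578, 10295, 11012, 11729, 12446, 13163, 13880, 14597, 15314

k = N/n = 20076/28 = 717
vine 1: 257
vine 2: 257 + 717 = 974
vine 3: 974 + 717 = 1691
vine 4: 1691 + 717 = 2408
vine 5: 2408 + 717 = 3125
vine 6: 3125 + 717 = 3842
vine 7: 3842 + 717 = 4559
vine 8: 4559 + 717 = 5276
vine 9: 5276 + 717 = 5993
vine 10: 5993 + 717 = 6710
vine 11: 6710 + 717 = 7427
vine 12: 7427 + 717 = 8144
vine 13: 8144 + 717 = 8861
vine 14: 8861 + 717 = 9578
vine 15: 9578 + 717 = 10295
vine 16: 10295 + 717 = 11012
vine 17: 11012 + 717 = 11729
vine 18: 11729 + 717 = 12446
vine 19: 12446 + 717 = 13163
vine 20: 13163 + 717 = 13880
vine 21: 13880 + 717 = 14597
vine 22: 14597 + 717 = 15314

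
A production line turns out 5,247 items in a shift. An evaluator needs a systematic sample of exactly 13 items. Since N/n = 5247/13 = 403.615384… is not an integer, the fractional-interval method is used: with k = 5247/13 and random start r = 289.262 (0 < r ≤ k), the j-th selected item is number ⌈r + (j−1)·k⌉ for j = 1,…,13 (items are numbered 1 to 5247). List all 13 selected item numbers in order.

290, 693, 1097, 1501, 1904, 2308, 2711, 3115, 3519, 3922, 4326, 4730, 5133

j=1: r + 0k = 289.262 → ⌈·⌉ = 290
j=2: r + 1k = 692.877384… → ⌈·⌉ = 693
j=3: r + 2k = 1096.492769… → ⌈·⌉ = 1097
j=4: r + 3k = 1500.108153… → ⌈·⌉ = 1501
j=5: r + 4k = 1903.723538… → ⌈·⌉ = 1904
j=6: r + 5k = 2307.338923… → ⌈·⌉ = 2308
j=7: r + 6k = 2710.954307… → ⌈·⌉ = 2711
j=8: r + 7k = 3114.569692… → ⌈·⌉ = 3115
j=9: r + 8k = 3518.185076… → ⌈·⌉ = 3519
j=10: r + 9k = 3921.800461… → ⌈·⌉ = 3922
j=11: r + 10k = 4325.415846… → ⌈·⌉ = 4326
j=12: r + 11k = 4729.031230… → ⌈·⌉ = 4730
j=13: r + 12k = 5132.646615… → ⌈·⌉ = 5133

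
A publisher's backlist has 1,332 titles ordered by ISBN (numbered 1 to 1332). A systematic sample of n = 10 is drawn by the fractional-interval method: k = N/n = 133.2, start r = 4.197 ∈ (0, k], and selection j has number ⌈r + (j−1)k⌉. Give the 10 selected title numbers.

5, 138, 271, 404, 537, 671, 804, 937, 1070, 1203

j=1: r + 0k = 4.197 → ⌈·⌉ = 5
j=2: r + 1k = 137.397 → ⌈·⌉ = 138
j=3: r + 2k = 270.597 → ⌈·⌉ = 271
j=4: r + 3k = 403.797 → ⌈·⌉ = 404
j=5: r + 4k = 536.997 → ⌈·⌉ = 537
j=6: r + 5k = 670.197 → ⌈·⌉ = 671
j=7: r + 6k = 803.397 → ⌈·⌉ = 804
j=8: r + 7k = 936.597 → ⌈·⌉ = 937
j=9: r + 8k = 1069.797 → ⌈·⌉ = 1070
j=10: r + 9k = 1202.997 → ⌈·⌉ = 1203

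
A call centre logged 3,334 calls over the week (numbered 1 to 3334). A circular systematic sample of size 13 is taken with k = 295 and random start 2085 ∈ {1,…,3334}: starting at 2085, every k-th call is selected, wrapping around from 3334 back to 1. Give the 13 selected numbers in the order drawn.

Selection 1: 2085
Selection 2: 2085 + 295 = 2380
Selection 3: 2380 + 295 = 2675
Selection 4: 2675 + 295 = 2970
Selection 5: 2970 + 295 = 3265
Selection 6: 3265 + 295 = 3560 → 3560 − 3334 = 226
Selection 7: 226 + 295 = 521
Selection 8: 521 + 295 = 816
Selection 9: 816 + 295 = 1111
Selection 10: 1111 + 295 = 1406
Selection 11: 1406 + 295 = 1701
Selection 12: 1701 + 295 = 1996
Selection 13: 1996 + 295 = 2291

2085, 2380, 2675, 2970, 3265, 226, 521, 816, 1111, 1406, 1701, 1996, 2291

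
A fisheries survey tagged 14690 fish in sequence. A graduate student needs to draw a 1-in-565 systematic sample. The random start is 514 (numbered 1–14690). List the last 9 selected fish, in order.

10119, 10684, 11249, 11814, 12379, 12944, 13509, 14074, 14639

18th selection = 514 + 17×565 = 10119
19th: 10119 + 565 = 10684
20th: 10684 + 565 = 11249
21st: 11249 + 565 = 11814
22nd: 11814 + 565 = 12379
23rd: 12379 + 565 = 12944
24th: 12944 + 565 = 13509
25th: 13509 + 565 = 14074
26th: 14074 + 565 = 14639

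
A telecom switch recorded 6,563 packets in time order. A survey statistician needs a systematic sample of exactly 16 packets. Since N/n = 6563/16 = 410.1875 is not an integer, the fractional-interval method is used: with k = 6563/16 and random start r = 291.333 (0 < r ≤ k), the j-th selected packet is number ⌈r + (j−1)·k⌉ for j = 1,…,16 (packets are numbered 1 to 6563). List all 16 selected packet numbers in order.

292, 702, 1112, 1522, 1933, 2343, 2753, 3163, 3573, 3984, 4394, 4804, 5214, 5624, 6034, 6445

j=1: r + 0k = 291.333 → ⌈·⌉ = 292
j=2: r + 1k = 701.5205 → ⌈·⌉ = 702
j=3: r + 2k = 1111.708 → ⌈·⌉ = 1112
j=4: r + 3k = 1521.8955 → ⌈·⌉ = 1522
j=5: r + 4k = 1932.083 → ⌈·⌉ = 1933
j=6: r + 5k = 2342.2705 → ⌈·⌉ = 2343
j=7: r + 6k = 2752.458 → ⌈·⌉ = 2753
j=8: r + 7k = 3162.6455 → ⌈·⌉ = 3163
j=9: r + 8k = 3572.833 → ⌈·⌉ = 3573
j=10: r + 9k = 3983.0205 → ⌈·⌉ = 3984
j=11: r + 10k = 4393.208 → ⌈·⌉ = 4394
j=12: r + 11k = 4803.3955 → ⌈·⌉ = 4804
j=13: r + 12k = 5213.583 → ⌈·⌉ = 5214
j=14: r + 13k = 5623.7705 → ⌈·⌉ = 5624
j=15: r + 14k = 6033.958 → ⌈·⌉ = 6034
j=16: r + 15k = 6444.1455 → ⌈·⌉ = 6445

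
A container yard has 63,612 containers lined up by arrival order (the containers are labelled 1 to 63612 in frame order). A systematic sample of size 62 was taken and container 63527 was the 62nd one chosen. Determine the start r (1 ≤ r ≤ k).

k = 63612/62 = 1026
r = 63527 − (62−1)×1026 = 63527 − 62586 = 941

941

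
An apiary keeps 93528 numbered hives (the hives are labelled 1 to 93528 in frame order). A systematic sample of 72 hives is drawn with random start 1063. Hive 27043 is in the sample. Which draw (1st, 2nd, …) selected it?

21

k = 93528/72 = 1299
position = (27043 − 1063)/1299 + 1 = 25980/1299 + 1 = 20 + 1 = 21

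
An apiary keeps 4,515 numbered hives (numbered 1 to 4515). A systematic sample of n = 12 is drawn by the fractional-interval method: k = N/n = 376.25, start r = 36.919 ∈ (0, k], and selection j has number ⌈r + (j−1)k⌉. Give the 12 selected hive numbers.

37, 414, 790, 1166, 1542, 1919, 2295, 2671, 3047, 3424, 3800, 4176

j=1: r + 0k = 36.919 → ⌈·⌉ = 37
j=2: r + 1k = 413.169 → ⌈·⌉ = 414
j=3: r + 2k = 789.419 → ⌈·⌉ = 790
j=4: r + 3k = 1165.669 → ⌈·⌉ = 1166
j=5: r + 4k = 1541.919 → ⌈·⌉ = 1542
j=6: r + 5k = 1918.169 → ⌈·⌉ = 1919
j=7: r + 6k = 2294.419 → ⌈·⌉ = 2295
j=8: r + 7k = 2670.669 → ⌈·⌉ = 2671
j=9: r + 8k = 3046.919 → ⌈·⌉ = 3047
j=10: r + 9k = 3423.169 → ⌈·⌉ = 3424
j=11: r + 10k = 3799.419 → ⌈·⌉ = 3800
j=12: r + 11k = 4175.669 → ⌈·⌉ = 4176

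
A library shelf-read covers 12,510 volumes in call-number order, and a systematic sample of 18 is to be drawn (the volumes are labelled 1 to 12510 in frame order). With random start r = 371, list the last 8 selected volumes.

k = N/n = 12510/18 = 695
11th selection = 371 + 10×695 = 7321
12th: 7321 + 695 = 8016
13th: 8016 + 695 = 8711
14th: 8711 + 695 = 9406
15th: 9406 + 695 = 10101
16th: 10101 + 695 = 10796
17th: 10796 + 695 = 11491
18th: 11491 + 695 = 12186

7321, 8016, 8711, 9406, 10101, 10796, 11491, 12186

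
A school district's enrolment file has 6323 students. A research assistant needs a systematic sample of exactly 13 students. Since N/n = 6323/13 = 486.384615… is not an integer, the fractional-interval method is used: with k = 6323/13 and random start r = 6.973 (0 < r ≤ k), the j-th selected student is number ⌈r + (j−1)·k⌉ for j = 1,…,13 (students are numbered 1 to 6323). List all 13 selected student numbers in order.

7, 494, 980, 1467, 1953, 2439, 2926, 3412, 3899, 4385, 4871, 5358, 5844

j=1: r + 0k = 6.973 → ⌈·⌉ = 7
j=2: r + 1k = 493.357615… → ⌈·⌉ = 494
j=3: r + 2k = 979.742230… → ⌈·⌉ = 980
j=4: r + 3k = 1466.126846… → ⌈·⌉ = 1467
j=5: r + 4k = 1952.511461… → ⌈·⌉ = 1953
j=6: r + 5k = 2438.896076… → ⌈·⌉ = 2439
j=7: r + 6k = 2925.280692… → ⌈·⌉ = 2926
j=8: r + 7k = 3411.665307… → ⌈·⌉ = 3412
j=9: r + 8k = 3898.049923… → ⌈·⌉ = 3899
j=10: r + 9k = 4384.434538… → ⌈·⌉ = 4385
j=11: r + 10k = 4870.819153… → ⌈·⌉ = 4871
j=12: r + 11k = 5357.203769… → ⌈·⌉ = 5358
j=13: r + 12k = 5843.588384… → ⌈·⌉ = 5844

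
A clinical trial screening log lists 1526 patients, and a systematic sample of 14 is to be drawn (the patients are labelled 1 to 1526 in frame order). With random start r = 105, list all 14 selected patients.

105, 214, 323, 432, 541, 650, 759, 868, 977, 1086, 1195, 1304, 1413, 1522

k = N/n = 1526/14 = 109
patient 1: 105
patient 2: 105 + 109 = 214
patient 3: 214 + 109 = 323
patient 4: 323 + 109 = 432
patient 5: 432 + 109 = 541
patient 6: 541 + 109 = 650
patient 7: 650 + 109 = 759
patient 8: 759 + 109 = 868
patient 9: 868 + 109 = 977
patient 10: 977 + 109 = 1086
patient 11: 1086 + 109 = 1195
patient 12: 1195 + 109 = 1304
patient 13: 1304 + 109 = 1413
patient 14: 1413 + 109 = 1522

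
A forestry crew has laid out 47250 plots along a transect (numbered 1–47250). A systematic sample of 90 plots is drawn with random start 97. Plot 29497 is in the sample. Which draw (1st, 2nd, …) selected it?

57

k = 47250/90 = 525
position = (29497 − 97)/525 + 1 = 29400/525 + 1 = 56 + 1 = 57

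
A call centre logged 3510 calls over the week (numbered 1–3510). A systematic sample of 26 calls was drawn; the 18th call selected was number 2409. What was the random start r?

114

k = 3510/26 = 135
r = 2409 − (18−1)×135 = 2409 − 2295 = 114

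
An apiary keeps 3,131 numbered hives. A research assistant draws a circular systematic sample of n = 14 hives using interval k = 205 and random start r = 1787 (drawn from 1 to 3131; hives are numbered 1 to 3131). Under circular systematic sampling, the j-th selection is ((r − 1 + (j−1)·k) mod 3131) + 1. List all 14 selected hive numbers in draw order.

Selection 1: 1787
Selection 2: 1787 + 205 = 1992
Selection 3: 1992 + 205 = 2197
Selection 4: 2197 + 205 = 2402
Selection 5: 2402 + 205 = 2607
Selection 6: 2607 + 205 = 2812
Selection 7: 2812 + 205 = 3017
Selection 8: 3017 + 205 = 3222 → 3222 − 3131 = 91
Selection 9: 91 + 205 = 296
Selection 10: 296 + 205 = 501
Selection 11: 501 + 205 = 706
Selection 12: 706 + 205 = 911
Selection 13: 911 + 205 = 1116
Selection 14: 1116 + 205 = 1321

1787, 1992, 2197, 2402, 2607, 2812, 3017, 91, 296, 501, 706, 911, 1116, 1321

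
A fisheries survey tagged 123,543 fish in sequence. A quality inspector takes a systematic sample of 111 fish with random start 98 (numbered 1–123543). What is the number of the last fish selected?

122528

k = 123543/111 = 1113
111th selection = r + (111−1)·k = 98 + 110×1113 = 98 + 122430 = 122528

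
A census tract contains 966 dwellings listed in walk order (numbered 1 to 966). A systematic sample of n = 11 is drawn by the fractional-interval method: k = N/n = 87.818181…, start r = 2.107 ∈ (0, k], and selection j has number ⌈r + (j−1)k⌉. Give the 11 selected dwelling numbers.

j=1: r + 0k = 2.107 → ⌈·⌉ = 3
j=2: r + 1k = 89.925181… → ⌈·⌉ = 90
j=3: r + 2k = 177.743363… → ⌈·⌉ = 178
j=4: r + 3k = 265.561545… → ⌈·⌉ = 266
j=5: r + 4k = 353.379727… → ⌈·⌉ = 354
j=6: r + 5k = 441.197909… → ⌈·⌉ = 442
j=7: r + 6k = 529.016090… → ⌈·⌉ = 530
j=8: r + 7k = 616.834272… → ⌈·⌉ = 617
j=9: r + 8k = 704.652454… → ⌈·⌉ = 705
j=10: r + 9k = 792.470636… → ⌈·⌉ = 793
j=11: r + 10k = 880.288818… → ⌈·⌉ = 881

3, 90, 178, 266, 354, 442, 530, 617, 705, 793, 881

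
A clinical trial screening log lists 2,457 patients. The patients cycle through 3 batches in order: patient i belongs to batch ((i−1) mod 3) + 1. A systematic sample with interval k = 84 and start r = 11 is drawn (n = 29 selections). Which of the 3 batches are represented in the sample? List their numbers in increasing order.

2

Consecutive selections differ by k = 84, so their batch numbers differ by 84 mod 3 = 0.
gcd(84, 3) = 3, so the sample visits 3/3 = 1 distinct residues mod 3.
Start 11 is batch 2; the batches hit are 2.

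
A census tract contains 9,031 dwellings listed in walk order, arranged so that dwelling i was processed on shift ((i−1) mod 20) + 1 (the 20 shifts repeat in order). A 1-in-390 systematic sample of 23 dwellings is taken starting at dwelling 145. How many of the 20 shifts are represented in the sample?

Consecutive selections differ by k = 390, so their shift numbers differ by 390 mod 20 = 10.
gcd(390, 20) = 10, so the sample visits 20/10 = 2 distinct residues mod 20.
Start 145 is shift 5; the shifts hit are 5, 15.

2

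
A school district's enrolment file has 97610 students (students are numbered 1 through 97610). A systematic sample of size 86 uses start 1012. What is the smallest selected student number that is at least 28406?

k = 97610/86 = 1135
Steps past start: ⌈(28406 − 1012)/1135⌉ = ⌈27394/1135⌉ = 25
Selected student: 1012 + 25×1135 = 29387

29387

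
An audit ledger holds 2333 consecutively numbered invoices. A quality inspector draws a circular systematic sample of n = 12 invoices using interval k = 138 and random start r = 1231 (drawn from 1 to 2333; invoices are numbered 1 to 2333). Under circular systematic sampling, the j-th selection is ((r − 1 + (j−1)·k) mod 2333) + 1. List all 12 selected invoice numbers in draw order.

1231, 1369, 1507, 1645, 1783, 1921, 2059, 2197, 2, 140, 278, 416

Selection 1: 1231
Selection 2: 1231 + 138 = 1369
Selection 3: 1369 + 138 = 1507
Selection 4: 1507 + 138 = 1645
Selection 5: 1645 + 138 = 1783
Selection 6: 1783 + 138 = 1921
Selection 7: 1921 + 138 = 2059
Selection 8: 2059 + 138 = 2197
Selection 9: 2197 + 138 = 2335 → 2335 − 2333 = 2
Selection 10: 2 + 138 = 140
Selection 11: 140 + 138 = 278
Selection 12: 278 + 138 = 416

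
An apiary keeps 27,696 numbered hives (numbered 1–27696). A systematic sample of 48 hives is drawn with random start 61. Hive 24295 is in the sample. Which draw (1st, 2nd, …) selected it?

43

k = 27696/48 = 577
position = (24295 − 61)/577 + 1 = 24234/577 + 1 = 42 + 1 = 43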